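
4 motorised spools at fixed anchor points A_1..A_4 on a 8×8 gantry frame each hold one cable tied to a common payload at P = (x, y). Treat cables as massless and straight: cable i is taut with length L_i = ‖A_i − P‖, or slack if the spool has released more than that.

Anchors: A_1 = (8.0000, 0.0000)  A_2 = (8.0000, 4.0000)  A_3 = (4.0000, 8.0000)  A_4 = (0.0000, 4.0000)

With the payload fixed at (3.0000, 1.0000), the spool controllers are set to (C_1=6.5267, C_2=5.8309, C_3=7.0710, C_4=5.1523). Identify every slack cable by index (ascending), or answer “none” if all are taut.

i=1: geometric 5.0990 vs commanded 6.5267 ⇒ slack
i=2: geometric 5.8310 vs commanded 5.8309 ⇒ taut
i=3: geometric 7.0711 vs commanded 7.0710 ⇒ taut
i=4: geometric 4.2426 vs commanded 5.1523 ⇒ slack

1, 4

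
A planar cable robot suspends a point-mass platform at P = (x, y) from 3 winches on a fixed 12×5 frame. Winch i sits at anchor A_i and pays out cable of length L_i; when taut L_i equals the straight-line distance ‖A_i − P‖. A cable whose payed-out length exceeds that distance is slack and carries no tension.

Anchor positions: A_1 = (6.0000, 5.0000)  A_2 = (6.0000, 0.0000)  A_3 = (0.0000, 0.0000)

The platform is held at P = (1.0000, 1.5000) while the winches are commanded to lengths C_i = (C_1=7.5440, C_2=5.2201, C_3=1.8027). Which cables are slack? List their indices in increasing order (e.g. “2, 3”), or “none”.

1

cable 1: L_1 = ‖A_1−P‖ = 6.1033;  C_1 = 7.5440 → slack
cable 2: L_2 = ‖A_2−P‖ = 5.2202;  C_2 = 5.2201 → taut
cable 3: L_3 = ‖A_3−P‖ = 1.8028;  C_3 = 1.8027 → taut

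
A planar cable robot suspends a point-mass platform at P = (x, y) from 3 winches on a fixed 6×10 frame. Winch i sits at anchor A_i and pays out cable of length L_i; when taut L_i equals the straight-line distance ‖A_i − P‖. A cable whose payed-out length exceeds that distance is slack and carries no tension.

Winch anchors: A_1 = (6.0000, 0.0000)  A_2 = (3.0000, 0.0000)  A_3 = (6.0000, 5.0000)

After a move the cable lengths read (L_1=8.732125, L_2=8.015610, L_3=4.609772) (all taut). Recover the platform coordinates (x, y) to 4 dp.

expand ‖A_i−P‖²=L_i² and subtract eq 1 (c_i ≔ ‖A_i‖²−L_i²)
c_1 = 36.0000+0.0000−76.2500 = -40.2500
eq1−eq2 → [6.0000  0.0000]·P = 15.0000
eq1−eq3 → [0.0000  -10.0000]·P = -80.0000
2×2 solve → P = (2.5000, 8.0000)

(2.5000, 8.0000)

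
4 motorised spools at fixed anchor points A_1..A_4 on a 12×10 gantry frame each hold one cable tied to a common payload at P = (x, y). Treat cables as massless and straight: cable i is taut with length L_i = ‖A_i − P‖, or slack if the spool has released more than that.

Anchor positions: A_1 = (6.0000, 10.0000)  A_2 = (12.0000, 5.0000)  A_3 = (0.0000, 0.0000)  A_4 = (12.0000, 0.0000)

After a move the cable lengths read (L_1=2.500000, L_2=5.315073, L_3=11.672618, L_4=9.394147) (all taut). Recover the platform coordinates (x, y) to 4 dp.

(8.0000, 8.5000)

expand ‖A_i−P‖²=L_i² and subtract eq 1 (k_i ≔ ‖A_i‖²−L_i²)
k_1 = 36.0000+100.0000−6.2500 = 129.7500
eq1−eq2 → [-12.0000  10.0000]·P = -11.0000
eq1−eq3 → [12.0000  20.0000]·P = 266.0000
eq1−eq4 → [-12.0000  20.0000]·P = 74.0000
2×2 solve → P = (8.0000, 8.5000)
check cable 4: ‖A_4−P‖² = 88.2500 ≈ L_4² = 88.2500 ✓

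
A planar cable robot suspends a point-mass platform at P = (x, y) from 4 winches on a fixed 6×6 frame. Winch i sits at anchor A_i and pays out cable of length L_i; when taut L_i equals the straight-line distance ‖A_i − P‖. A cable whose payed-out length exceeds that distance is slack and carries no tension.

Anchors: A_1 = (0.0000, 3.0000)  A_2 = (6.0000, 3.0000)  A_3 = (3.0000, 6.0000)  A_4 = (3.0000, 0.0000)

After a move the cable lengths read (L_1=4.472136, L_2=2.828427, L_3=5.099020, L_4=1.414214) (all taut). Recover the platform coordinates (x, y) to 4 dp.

(4.0000, 1.0000)

each cable: (A_i−P)·(A_i−P) = L_i²; let c_i = ‖A_i‖²−L_i²
c_1 = 0.0000+9.0000−20.0000 = -11.0000
row 1: -12.0000x + 0.0000y = -48.0000  (c_2=37.0000)
row 2: -6.0000x − 6.0000y = -30.0000  (c_3=19.0000)
row 3: -6.0000x + 6.0000y = -18.0000  (c_4=7.0000)
Cramer on rows 1–2 → x = 4.0000, y = 1.0000
check cable 4: ‖A_4−P‖² = 2.0000 ≈ L_4² = 2.0000 ✓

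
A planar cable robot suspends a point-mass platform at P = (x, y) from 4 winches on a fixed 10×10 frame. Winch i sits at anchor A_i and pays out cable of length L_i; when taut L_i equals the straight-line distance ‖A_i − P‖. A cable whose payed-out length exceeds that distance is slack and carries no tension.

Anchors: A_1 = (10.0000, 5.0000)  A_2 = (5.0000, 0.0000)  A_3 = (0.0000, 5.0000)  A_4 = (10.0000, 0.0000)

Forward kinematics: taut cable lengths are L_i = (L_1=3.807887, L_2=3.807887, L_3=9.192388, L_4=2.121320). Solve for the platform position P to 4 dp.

(8.5000, 1.5000)

circle eqns → linear via eq_j − eq_1; set c_j = A_j·A_j − L_j²
c_1 = 100.0000+25.0000−14.5000 = 110.5000
10.0000·x + 10.0000·y = c_1−c_2 = 100.0000
20.0000·x + 0.0000·y = c_1−c_3 = 170.0000
0.0000·x + 10.0000·y = c_1−c_4 = 15.0000
solve first two rows → x=8.5000, y=1.5000
check cable 4: ‖A_4−P‖² = 4.5000 ≈ L_4² = 4.5000 ✓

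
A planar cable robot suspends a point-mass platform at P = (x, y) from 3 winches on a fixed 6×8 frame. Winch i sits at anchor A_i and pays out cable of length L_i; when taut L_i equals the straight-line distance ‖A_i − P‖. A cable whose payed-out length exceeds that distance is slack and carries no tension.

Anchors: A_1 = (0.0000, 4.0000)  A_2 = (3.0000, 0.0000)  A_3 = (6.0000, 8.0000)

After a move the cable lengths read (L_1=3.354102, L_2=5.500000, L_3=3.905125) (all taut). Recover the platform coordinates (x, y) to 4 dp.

(3.0000, 5.5000)

circle eqns → linear via eq_j − eq_1; set c_j = A_j·A_j − L_j²
c_1 = 0.0000+16.0000−11.2500 = 4.7500
-6.0000·x + 8.0000·y = c_1−c_2 = 26.0000
-12.0000·x − 8.0000·y = c_1−c_3 = -80.0000
solve first two rows → x=3.0000, y=5.5000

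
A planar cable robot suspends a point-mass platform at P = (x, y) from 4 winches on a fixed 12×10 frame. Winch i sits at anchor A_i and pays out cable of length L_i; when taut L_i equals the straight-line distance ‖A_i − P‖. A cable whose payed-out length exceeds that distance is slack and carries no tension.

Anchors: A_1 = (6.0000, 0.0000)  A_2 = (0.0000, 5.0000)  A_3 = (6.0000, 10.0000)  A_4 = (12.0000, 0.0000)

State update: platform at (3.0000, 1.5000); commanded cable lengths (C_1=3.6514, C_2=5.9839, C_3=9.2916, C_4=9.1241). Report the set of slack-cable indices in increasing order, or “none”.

i=1: geometric 3.3541 vs commanded 3.6514 ⇒ slack
i=2: geometric 4.6098 vs commanded 5.9839 ⇒ slack
i=3: geometric 9.0139 vs commanded 9.2916 ⇒ slack
i=4: geometric 9.1241 vs commanded 9.1241 ⇒ taut

1, 2, 3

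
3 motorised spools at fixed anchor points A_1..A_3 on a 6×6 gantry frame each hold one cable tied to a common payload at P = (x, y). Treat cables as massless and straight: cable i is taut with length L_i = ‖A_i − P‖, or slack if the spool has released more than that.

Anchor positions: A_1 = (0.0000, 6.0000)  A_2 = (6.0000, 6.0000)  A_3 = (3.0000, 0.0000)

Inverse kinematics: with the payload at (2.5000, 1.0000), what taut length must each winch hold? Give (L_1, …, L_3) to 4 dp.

(5.5902, 6.1033, 1.1180)

L_1: Δ = A_1−P = (-2.5000, 5.0000) → ‖Δ‖ = √31.2500 = 5.5902
L_2: Δ = A_2−P = (3.5000, 5.0000) → ‖Δ‖ = √37.2500 = 6.1033
L_3: Δ = A_3−P = (0.5000, -1.0000) → ‖Δ‖ = √1.2500 = 1.1180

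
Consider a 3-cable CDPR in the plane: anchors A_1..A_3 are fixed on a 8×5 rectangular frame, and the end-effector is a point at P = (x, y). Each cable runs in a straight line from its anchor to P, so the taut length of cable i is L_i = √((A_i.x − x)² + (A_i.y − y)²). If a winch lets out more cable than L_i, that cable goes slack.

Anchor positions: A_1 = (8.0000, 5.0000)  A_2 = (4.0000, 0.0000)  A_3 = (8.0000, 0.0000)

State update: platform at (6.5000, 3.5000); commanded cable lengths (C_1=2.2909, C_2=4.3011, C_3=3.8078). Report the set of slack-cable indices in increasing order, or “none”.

1

i=1: geometric 2.1213 vs commanded 2.2909 ⇒ slack
i=2: geometric 4.3012 vs commanded 4.3011 ⇒ taut
i=3: geometric 3.8079 vs commanded 3.8078 ⇒ taut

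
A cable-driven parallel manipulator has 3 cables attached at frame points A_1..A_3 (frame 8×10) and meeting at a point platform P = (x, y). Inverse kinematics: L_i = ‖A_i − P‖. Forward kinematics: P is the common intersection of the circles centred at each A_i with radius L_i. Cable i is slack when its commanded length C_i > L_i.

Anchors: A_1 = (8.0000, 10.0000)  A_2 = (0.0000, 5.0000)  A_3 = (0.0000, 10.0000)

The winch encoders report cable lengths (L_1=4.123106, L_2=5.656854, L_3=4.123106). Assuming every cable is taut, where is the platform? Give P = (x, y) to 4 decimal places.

circle eqns → linear via eq_j − eq_1; set k_j = A_j·A_j − L_j²
k_1 = 64.0000+100.0000−17.0000 = 147.0000
16.0000·x + 10.0000·y = k_1−k_2 = 154.0000
16.0000·x + 0.0000·y = k_1−k_3 = 64.0000
solve first two rows → x=4.0000, y=9.0000

(4.0000, 9.0000)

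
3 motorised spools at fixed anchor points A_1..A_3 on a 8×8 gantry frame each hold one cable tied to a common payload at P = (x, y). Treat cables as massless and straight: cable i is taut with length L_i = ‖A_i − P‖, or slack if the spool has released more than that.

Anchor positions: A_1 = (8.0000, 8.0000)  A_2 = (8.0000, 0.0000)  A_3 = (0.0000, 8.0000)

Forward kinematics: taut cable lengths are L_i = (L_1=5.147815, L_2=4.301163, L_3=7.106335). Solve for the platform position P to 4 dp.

circle eqns → linear via eq_j − eq_1; set k_j = A_j·A_j − L_j²
k_1 = 64.0000+64.0000−26.5000 = 101.5000
0.0000·x + 16.0000·y = k_1−k_2 = 56.0000
16.0000·x + 0.0000·y = k_1−k_3 = 88.0000
solve first two rows → x=5.5000, y=3.5000

(5.5000, 3.5000)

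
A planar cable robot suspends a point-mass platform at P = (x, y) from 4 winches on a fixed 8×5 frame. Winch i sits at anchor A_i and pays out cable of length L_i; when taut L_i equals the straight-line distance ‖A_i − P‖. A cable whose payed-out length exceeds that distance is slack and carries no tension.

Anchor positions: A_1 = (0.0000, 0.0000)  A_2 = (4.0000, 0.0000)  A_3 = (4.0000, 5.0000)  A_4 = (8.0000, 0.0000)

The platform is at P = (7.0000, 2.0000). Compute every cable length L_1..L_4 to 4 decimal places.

L_1: Δ = A_1−P = (-7.0000, -2.0000) → ‖Δ‖ = √53.0000 = 7.2801
L_2: Δ = A_2−P = (-3.0000, -2.0000) → ‖Δ‖ = √13.0000 = 3.6056
L_3: Δ = A_3−P = (-3.0000, 3.0000) → ‖Δ‖ = √18.0000 = 4.2426
L_4: Δ = A_4−P = (1.0000, -2.0000) → ‖Δ‖ = √5.0000 = 2.2361

(7.2801, 3.6056, 4.2426, 2.2361)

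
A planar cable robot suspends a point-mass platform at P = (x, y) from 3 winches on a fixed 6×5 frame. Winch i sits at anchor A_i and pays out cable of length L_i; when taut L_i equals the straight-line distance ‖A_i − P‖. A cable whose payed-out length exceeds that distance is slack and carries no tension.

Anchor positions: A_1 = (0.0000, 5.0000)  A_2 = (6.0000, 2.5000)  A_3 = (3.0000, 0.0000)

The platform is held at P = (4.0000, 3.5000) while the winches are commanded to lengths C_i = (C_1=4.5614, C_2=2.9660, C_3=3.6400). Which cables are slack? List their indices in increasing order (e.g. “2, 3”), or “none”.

cable 1: L_1 = ‖A_1−P‖ = 4.2720;  C_1 = 4.5614 → slack
cable 2: L_2 = ‖A_2−P‖ = 2.2361;  C_2 = 2.9660 → slack
cable 3: L_3 = ‖A_3−P‖ = 3.6401;  C_3 = 3.6400 → taut

1, 2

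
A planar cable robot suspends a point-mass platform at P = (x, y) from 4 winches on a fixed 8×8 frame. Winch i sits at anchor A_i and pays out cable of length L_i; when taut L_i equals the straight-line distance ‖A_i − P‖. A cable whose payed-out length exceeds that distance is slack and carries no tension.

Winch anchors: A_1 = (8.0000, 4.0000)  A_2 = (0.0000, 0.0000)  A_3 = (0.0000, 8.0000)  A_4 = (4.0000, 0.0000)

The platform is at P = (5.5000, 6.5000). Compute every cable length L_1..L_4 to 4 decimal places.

(3.5355, 8.5147, 5.7009, 6.6708)

L_1: Δ = A_1−P = (2.5000, -2.5000) → ‖Δ‖ = √12.5000 = 3.5355
L_2: Δ = A_2−P = (-5.5000, -6.5000) → ‖Δ‖ = √72.5000 = 8.5147
L_3: Δ = A_3−P = (-5.5000, 1.5000) → ‖Δ‖ = √32.5000 = 5.7009
L_4: Δ = A_4−P = (-1.5000, -6.5000) → ‖Δ‖ = √44.5000 = 6.6708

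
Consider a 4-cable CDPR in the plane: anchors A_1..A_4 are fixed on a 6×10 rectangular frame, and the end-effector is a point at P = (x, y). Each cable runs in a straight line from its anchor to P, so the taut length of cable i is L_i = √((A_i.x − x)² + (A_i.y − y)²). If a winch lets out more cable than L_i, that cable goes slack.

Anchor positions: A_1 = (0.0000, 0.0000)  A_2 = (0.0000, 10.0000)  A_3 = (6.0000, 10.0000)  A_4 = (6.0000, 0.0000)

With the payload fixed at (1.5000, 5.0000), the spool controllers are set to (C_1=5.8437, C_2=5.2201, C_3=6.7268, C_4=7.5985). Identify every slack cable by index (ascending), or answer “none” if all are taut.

cable 1: L_1 = ‖A_1−P‖ = 5.2202;  C_1 = 5.8437 → slack
cable 2: L_2 = ‖A_2−P‖ = 5.2202;  C_2 = 5.2201 → taut
cable 3: L_3 = ‖A_3−P‖ = 6.7268;  C_3 = 6.7268 → taut
cable 4: L_4 = ‖A_4−P‖ = 6.7268;  C_4 = 7.5985 → slack

1, 4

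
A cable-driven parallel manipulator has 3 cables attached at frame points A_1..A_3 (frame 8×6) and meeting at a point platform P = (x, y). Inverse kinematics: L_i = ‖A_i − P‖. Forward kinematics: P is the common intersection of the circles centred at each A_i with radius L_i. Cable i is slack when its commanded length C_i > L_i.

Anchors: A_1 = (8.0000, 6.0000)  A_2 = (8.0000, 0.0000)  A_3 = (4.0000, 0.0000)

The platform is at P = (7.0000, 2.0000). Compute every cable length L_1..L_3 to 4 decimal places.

cable 1: Δx=1.0000, Δy=4.0000; L_1 = √(Δx²+Δy²) = 4.1231
cable 2: Δx=1.0000, Δy=-2.0000; L_2 = √(Δx²+Δy²) = 2.2361
cable 3: Δx=-3.0000, Δy=-2.0000; L_3 = √(Δx²+Δy²) = 3.6056

(4.1231, 2.2361, 3.6056)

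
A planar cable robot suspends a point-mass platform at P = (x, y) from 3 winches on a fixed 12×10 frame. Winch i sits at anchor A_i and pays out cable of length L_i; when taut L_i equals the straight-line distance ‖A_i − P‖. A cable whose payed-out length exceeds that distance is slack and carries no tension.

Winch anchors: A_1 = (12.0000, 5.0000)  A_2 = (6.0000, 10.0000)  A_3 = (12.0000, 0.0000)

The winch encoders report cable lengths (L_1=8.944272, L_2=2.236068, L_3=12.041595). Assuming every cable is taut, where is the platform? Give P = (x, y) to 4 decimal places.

(4.0000, 9.0000)

expand ‖A_i−P‖²=L_i² and subtract eq 1 (c_i ≔ ‖A_i‖²−L_i²)
c_1 = 144.0000+25.0000−80.0000 = 89.0000
eq1−eq2 → [12.0000  -10.0000]·P = -42.0000
eq1−eq3 → [0.0000  10.0000]·P = 90.0000
2×2 solve → P = (4.0000, 9.0000)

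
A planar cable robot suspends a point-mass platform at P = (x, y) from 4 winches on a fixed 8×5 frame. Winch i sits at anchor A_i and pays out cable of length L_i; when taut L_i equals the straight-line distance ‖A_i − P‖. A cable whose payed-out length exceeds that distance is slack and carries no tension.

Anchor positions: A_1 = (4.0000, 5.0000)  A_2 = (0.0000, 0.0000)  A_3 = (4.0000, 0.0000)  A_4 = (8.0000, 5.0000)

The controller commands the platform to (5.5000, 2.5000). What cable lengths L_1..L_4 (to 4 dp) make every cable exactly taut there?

L_1 = √((4.0000−5.5000)² + (5.0000−2.5000)²) = 2.9155
L_2 = √((0.0000−5.5000)² + (0.0000−2.5000)²) = 6.0415
L_3 = √((4.0000−5.5000)² + (0.0000−2.5000)²) = 2.9155
L_4 = √((8.0000−5.5000)² + (5.0000−2.5000)²) = 3.5355

(2.9155, 6.0415, 2.9155, 3.5355)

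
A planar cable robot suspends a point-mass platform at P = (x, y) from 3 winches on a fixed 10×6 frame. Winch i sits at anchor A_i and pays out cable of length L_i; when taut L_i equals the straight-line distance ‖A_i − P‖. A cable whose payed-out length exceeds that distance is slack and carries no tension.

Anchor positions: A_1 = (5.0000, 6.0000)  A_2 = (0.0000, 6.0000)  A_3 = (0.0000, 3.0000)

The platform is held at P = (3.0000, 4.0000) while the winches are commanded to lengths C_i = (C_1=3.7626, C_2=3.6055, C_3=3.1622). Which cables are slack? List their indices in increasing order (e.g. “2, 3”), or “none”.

cable 1: √((2.0000)²+(2.0000)²)=2.8284, C_1=3.7626: slack
cable 2: √((-3.0000)²+(2.0000)²)=3.6056, C_2=3.6055: taut
cable 3: √((-3.0000)²+(-1.0000)²)=3.1623, C_3=3.1622: taut

1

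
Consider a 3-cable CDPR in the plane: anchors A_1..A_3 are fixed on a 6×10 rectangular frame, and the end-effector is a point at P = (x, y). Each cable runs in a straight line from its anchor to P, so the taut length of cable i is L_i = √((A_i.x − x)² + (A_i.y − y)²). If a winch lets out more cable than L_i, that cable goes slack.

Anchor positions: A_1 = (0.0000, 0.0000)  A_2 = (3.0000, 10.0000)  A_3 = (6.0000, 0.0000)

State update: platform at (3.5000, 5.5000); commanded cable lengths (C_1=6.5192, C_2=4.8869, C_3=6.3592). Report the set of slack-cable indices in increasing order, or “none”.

i=1: geometric 6.5192 vs commanded 6.5192 ⇒ taut
i=2: geometric 4.5277 vs commanded 4.8869 ⇒ slack
i=3: geometric 6.0415 vs commanded 6.3592 ⇒ slack

2, 3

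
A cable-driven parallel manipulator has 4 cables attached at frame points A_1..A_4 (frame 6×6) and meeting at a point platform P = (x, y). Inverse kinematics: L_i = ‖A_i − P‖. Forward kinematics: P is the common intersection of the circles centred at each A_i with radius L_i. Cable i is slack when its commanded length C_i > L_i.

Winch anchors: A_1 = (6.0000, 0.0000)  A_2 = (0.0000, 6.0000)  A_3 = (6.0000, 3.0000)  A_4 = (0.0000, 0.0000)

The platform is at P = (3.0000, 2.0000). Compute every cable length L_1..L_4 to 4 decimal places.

(3.6056, 5.0000, 3.1623, 3.6056)

cable 1: Δx=3.0000, Δy=-2.0000; L_1 = √(Δx²+Δy²) = 3.6056
cable 2: Δx=-3.0000, Δy=4.0000; L_2 = √(Δx²+Δy²) = 5.0000
cable 3: Δx=3.0000, Δy=1.0000; L_3 = √(Δx²+Δy²) = 3.1623
cable 4: Δx=-3.0000, Δy=-2.0000; L_4 = √(Δx²+Δy²) = 3.6056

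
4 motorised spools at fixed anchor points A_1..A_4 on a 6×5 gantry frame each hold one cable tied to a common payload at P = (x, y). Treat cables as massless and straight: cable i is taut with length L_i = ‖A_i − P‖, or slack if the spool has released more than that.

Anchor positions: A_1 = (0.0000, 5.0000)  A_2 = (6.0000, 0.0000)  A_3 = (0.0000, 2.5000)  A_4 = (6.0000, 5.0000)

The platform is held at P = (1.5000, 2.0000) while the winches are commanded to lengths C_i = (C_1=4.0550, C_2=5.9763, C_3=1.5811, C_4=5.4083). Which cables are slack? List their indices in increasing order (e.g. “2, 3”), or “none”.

cable 1: √((-1.5000)²+(3.0000)²)=3.3541, C_1=4.0550: slack
cable 2: √((4.5000)²+(-2.0000)²)=4.9244, C_2=5.9763: slack
cable 3: √((-1.5000)²+(0.5000)²)=1.5811, C_3=1.5811: taut
cable 4: √((4.5000)²+(3.0000)²)=5.4083, C_4=5.4083: taut

1, 2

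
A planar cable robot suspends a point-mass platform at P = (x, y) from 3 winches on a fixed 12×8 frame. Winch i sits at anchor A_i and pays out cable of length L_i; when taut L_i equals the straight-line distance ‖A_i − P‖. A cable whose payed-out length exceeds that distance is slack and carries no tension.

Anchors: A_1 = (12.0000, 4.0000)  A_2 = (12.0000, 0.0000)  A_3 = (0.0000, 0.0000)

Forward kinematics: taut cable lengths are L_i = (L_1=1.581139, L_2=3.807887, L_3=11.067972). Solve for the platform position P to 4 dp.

(10.5000, 3.5000)

circle eqns → linear via eq_j − eq_1; set q_j = A_j·A_j − L_j²
q_1 = 144.0000+16.0000−2.5000 = 157.5000
0.0000·x + 8.0000·y = q_1−q_2 = 28.0000
24.0000·x + 8.0000·y = q_1−q_3 = 280.0000
solve first two rows → x=10.5000, y=3.5000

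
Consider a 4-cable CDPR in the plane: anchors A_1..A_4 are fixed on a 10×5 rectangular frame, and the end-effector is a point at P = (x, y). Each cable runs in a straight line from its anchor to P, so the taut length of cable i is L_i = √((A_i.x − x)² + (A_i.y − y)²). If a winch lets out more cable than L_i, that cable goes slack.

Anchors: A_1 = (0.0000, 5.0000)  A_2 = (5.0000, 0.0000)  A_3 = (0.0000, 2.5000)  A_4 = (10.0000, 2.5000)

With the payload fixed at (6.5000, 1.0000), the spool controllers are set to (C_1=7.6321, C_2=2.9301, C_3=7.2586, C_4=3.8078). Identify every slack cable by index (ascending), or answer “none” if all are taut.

cable 1: √((-6.5000)²+(4.0000)²)=7.6322, C_1=7.6321: taut
cable 2: √((-1.5000)²+(-1.0000)²)=1.8028, C_2=2.9301: slack
cable 3: √((-6.5000)²+(1.5000)²)=6.6708, C_3=7.2586: slack
cable 4: √((3.5000)²+(1.5000)²)=3.8079, C_4=3.8078: taut

2, 3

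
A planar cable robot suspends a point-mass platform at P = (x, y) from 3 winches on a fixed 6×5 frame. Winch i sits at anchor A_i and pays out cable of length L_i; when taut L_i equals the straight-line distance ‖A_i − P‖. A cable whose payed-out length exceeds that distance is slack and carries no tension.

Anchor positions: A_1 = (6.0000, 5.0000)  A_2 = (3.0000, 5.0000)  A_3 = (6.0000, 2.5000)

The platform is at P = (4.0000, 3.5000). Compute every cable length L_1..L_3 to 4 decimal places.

(2.5000, 1.8028, 2.2361)

L_1 = √((6.0000−4.0000)² + (5.0000−3.5000)²) = 2.5000
L_2 = √((3.0000−4.0000)² + (5.0000−3.5000)²) = 1.8028
L_3 = √((6.0000−4.0000)² + (2.5000−3.5000)²) = 2.2361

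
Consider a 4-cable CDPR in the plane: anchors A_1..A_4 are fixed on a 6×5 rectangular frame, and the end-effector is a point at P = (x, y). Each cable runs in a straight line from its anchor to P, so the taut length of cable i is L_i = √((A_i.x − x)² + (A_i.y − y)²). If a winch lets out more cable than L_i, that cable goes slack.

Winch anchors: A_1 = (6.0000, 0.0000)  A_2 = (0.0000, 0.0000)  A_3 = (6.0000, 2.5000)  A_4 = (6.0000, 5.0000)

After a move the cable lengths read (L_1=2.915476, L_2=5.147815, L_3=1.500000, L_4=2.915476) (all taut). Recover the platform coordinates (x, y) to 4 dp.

each cable: (A_i−P)·(A_i−P) = L_i²; let c_i = ‖A_i‖²−L_i²
c_1 = 36.0000+0.0000−8.5000 = 27.5000
row 1: 12.0000x + 0.0000y = 54.0000  (c_2=-26.5000)
row 2: 0.0000x − 5.0000y = -12.5000  (c_3=40.0000)
row 3: 0.0000x − 10.0000y = -25.0000  (c_4=52.5000)
Cramer on rows 1–2 → x = 4.5000, y = 2.5000
check cable 4: ‖A_4−P‖² = 8.5000 ≈ L_4² = 8.5000 ✓

(4.5000, 2.5000)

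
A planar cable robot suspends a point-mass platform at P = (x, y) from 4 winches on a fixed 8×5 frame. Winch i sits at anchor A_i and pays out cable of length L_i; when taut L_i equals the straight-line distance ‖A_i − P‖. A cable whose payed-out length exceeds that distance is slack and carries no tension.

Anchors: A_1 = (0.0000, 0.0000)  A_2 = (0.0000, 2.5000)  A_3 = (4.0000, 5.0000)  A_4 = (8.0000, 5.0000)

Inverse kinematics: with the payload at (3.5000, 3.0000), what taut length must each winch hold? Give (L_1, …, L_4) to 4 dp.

(4.6098, 3.5355, 2.0616, 4.9244)

cable 1: Δx=-3.5000, Δy=-3.0000; L_1 = √(Δx²+Δy²) = 4.6098
cable 2: Δx=-3.5000, Δy=-0.5000; L_2 = √(Δx²+Δy²) = 3.5355
cable 3: Δx=0.5000, Δy=2.0000; L_3 = √(Δx²+Δy²) = 2.0616
cable 4: Δx=4.5000, Δy=2.0000; L_4 = √(Δx²+Δy²) = 4.9244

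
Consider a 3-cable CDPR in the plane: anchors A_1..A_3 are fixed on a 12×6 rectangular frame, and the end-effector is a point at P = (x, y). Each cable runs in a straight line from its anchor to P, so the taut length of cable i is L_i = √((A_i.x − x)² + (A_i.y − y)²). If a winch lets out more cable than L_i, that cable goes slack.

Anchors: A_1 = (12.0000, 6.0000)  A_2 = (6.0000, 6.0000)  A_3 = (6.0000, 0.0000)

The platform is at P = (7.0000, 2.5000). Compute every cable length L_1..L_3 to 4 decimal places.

(6.1033, 3.6401, 2.6926)

L_1: Δ = A_1−P = (5.0000, 3.5000) → ‖Δ‖ = √37.2500 = 6.1033
L_2: Δ = A_2−P = (-1.0000, 3.5000) → ‖Δ‖ = √13.2500 = 3.6401
L_3: Δ = A_3−P = (-1.0000, -2.5000) → ‖Δ‖ = √7.2500 = 2.6926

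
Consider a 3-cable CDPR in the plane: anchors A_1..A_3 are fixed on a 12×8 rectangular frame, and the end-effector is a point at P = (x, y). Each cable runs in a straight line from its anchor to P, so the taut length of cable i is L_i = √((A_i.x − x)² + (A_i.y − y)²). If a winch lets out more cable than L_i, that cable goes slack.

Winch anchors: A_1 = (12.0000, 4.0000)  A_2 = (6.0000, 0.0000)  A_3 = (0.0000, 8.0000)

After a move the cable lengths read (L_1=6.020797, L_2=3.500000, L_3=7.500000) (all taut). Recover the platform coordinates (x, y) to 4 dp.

each cable: (A_i−P)·(A_i−P) = L_i²; let k_i = ‖A_i‖²−L_i²
k_1 = 144.0000+16.0000−36.2500 = 123.7500
row 1: 12.0000x + 8.0000y = 100.0000  (k_2=23.7500)
row 2: 24.0000x − 8.0000y = 116.0000  (k_3=7.7500)
Cramer on rows 1–2 → x = 6.0000, y = 3.5000

(6.0000, 3.5000)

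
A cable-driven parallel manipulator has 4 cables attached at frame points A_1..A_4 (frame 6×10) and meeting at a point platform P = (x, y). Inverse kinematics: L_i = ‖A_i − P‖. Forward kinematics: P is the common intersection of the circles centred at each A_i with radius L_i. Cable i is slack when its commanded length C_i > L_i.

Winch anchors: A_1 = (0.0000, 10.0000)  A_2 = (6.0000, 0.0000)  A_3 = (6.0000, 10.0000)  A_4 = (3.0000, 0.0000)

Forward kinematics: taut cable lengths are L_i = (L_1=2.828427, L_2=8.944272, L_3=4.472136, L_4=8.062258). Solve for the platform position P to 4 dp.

(2.0000, 8.0000)

each cable: (A_i−P)·(A_i−P) = L_i²; let q_i = ‖A_i‖²−L_i²
q_1 = 0.0000+100.0000−8.0000 = 92.0000
row 1: -12.0000x + 20.0000y = 136.0000  (q_2=-44.0000)
row 2: -12.0000x + 0.0000y = -24.0000  (q_3=116.0000)
row 3: -6.0000x + 20.0000y = 148.0000  (q_4=-56.0000)
Cramer on rows 1–2 → x = 2.0000, y = 8.0000
check cable 4: ‖A_4−P‖² = 65.0000 ≈ L_4² = 65.0000 ✓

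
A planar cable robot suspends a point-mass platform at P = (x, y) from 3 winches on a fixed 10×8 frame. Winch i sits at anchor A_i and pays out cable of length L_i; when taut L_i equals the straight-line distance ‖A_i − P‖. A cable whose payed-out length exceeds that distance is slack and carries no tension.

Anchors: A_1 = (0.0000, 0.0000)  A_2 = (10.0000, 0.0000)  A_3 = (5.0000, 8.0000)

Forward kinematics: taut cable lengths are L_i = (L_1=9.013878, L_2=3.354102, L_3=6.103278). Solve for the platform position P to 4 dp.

circle eqns → linear via eq_j − eq_1; set q_j = A_j·A_j − L_j²
q_1 = 0.0000+0.0000−81.2500 = -81.2500
-20.0000·x + 0.0000·y = q_1−q_2 = -170.0000
-10.0000·x − 16.0000·y = q_1−q_3 = -133.0000
solve first two rows → x=8.5000, y=3.0000

(8.5000, 3.0000)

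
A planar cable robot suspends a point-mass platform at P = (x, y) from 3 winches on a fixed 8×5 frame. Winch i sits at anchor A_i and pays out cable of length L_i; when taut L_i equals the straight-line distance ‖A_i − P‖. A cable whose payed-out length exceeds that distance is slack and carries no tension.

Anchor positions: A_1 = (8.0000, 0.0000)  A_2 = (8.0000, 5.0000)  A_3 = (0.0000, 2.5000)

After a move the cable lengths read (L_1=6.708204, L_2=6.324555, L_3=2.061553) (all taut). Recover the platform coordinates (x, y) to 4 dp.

(2.0000, 3.0000)

expand ‖A_i−P‖²=L_i² and subtract eq 1 (c_i ≔ ‖A_i‖²−L_i²)
c_1 = 64.0000+0.0000−45.0000 = 19.0000
eq1−eq2 → [0.0000  -10.0000]·P = -30.0000
eq1−eq3 → [16.0000  -5.0000]·P = 17.0000
2×2 solve → P = (2.0000, 3.0000)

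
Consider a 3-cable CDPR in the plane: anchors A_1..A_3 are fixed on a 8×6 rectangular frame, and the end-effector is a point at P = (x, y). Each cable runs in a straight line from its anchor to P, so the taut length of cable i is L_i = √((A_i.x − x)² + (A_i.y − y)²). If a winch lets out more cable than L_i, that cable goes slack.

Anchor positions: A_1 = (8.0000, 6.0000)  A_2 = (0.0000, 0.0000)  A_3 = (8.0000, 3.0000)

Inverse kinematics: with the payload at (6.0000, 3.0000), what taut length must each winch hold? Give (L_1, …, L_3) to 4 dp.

(3.6056, 6.7082, 2.0000)

L_1 = √((8.0000−6.0000)² + (6.0000−3.0000)²) = 3.6056
L_2 = √((0.0000−6.0000)² + (0.0000−3.0000)²) = 6.7082
L_3 = √((8.0000−6.0000)² + (3.0000−3.0000)²) = 2.0000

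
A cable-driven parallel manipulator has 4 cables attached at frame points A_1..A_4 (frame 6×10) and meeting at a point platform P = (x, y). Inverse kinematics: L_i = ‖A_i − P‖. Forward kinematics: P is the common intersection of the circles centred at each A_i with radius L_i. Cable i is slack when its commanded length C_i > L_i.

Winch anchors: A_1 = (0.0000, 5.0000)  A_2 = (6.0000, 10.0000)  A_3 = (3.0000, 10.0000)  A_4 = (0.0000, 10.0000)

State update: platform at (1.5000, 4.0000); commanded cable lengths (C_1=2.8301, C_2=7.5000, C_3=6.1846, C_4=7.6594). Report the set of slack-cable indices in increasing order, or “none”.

cable 1: L_1 = ‖A_1−P‖ = 1.8028;  C_1 = 2.8301 → slack
cable 2: L_2 = ‖A_2−P‖ = 7.5000;  C_2 = 7.5000 → taut
cable 3: L_3 = ‖A_3−P‖ = 6.1847;  C_3 = 6.1846 → taut
cable 4: L_4 = ‖A_4−P‖ = 6.1847;  C_4 = 7.6594 → slack

1, 4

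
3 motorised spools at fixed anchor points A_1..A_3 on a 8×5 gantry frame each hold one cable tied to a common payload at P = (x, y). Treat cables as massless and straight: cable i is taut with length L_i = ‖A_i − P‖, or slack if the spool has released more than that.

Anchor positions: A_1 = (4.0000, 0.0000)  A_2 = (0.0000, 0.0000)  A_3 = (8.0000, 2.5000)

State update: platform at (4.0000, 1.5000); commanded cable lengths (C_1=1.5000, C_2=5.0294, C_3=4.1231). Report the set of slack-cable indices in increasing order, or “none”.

cable 1: √((0.0000)²+(-1.5000)²)=1.5000, C_1=1.5000: taut
cable 2: √((-4.0000)²+(-1.5000)²)=4.2720, C_2=5.0294: slack
cable 3: √((4.0000)²+(1.0000)²)=4.1231, C_3=4.1231: taut

2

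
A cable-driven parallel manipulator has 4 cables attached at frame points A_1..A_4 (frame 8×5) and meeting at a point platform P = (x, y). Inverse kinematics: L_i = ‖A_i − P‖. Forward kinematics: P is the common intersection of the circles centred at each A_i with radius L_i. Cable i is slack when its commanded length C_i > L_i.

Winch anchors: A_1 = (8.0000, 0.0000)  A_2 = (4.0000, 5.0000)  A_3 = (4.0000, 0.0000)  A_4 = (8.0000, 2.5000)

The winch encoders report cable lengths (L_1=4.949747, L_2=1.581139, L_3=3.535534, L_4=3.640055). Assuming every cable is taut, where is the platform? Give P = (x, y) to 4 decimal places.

(4.5000, 3.5000)

circle eqns → linear via eq_j − eq_1; set k_j = A_j·A_j − L_j²
k_1 = 64.0000+0.0000−24.5000 = 39.5000
8.0000·x − 10.0000·y = k_1−k_2 = 1.0000
8.0000·x + 0.0000·y = k_1−k_3 = 36.0000
0.0000·x − 5.0000·y = k_1−k_4 = -17.5000
solve first two rows → x=4.5000, y=3.5000
check cable 4: ‖A_4−P‖² = 13.2500 ≈ L_4² = 13.2500 ✓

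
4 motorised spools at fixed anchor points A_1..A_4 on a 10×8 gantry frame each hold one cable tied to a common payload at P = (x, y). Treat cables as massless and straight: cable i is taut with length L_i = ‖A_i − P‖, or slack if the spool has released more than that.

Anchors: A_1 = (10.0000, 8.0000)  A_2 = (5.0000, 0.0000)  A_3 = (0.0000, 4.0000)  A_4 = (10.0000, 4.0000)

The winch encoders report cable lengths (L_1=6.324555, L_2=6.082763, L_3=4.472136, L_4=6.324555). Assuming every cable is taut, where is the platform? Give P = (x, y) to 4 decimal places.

(4.0000, 6.0000)

circle eqns → linear via eq_j − eq_1; set c_j = A_j·A_j − L_j²
c_1 = 100.0000+64.0000−40.0000 = 124.0000
10.0000·x + 16.0000·y = c_1−c_2 = 136.0000
20.0000·x + 8.0000·y = c_1−c_3 = 128.0000
0.0000·x + 8.0000·y = c_1−c_4 = 48.0000
solve first two rows → x=4.0000, y=6.0000
check cable 4: ‖A_4−P‖² = 40.0000 ≈ L_4² = 40.0000 ✓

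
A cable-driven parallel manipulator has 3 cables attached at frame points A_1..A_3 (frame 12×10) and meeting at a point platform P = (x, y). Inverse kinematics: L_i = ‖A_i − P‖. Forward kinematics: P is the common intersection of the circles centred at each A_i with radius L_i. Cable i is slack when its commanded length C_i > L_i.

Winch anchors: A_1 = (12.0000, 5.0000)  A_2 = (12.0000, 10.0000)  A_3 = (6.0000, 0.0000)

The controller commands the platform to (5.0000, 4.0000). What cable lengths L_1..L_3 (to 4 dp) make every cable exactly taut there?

cable 1: Δx=7.0000, Δy=1.0000; L_1 = √(Δx²+Δy²) = 7.0711
cable 2: Δx=7.0000, Δy=6.0000; L_2 = √(Δx²+Δy²) = 9.2195
cable 3: Δx=1.0000, Δy=-4.0000; L_3 = √(Δx²+Δy²) = 4.1231

(7.0711, 9.2195, 4.1231)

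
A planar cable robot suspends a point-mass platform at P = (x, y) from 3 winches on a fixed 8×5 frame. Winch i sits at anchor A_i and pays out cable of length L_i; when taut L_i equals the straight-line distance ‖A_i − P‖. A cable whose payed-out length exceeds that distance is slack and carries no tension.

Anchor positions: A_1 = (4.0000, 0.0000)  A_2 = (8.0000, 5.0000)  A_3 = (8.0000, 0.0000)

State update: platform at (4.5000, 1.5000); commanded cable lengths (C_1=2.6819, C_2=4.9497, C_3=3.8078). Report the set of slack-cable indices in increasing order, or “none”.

1

cable 1: L_1 = ‖A_1−P‖ = 1.5811;  C_1 = 2.6819 → slack
cable 2: L_2 = ‖A_2−P‖ = 4.9497;  C_2 = 4.9497 → taut
cable 3: L_3 = ‖A_3−P‖ = 3.8079;  C_3 = 3.8078 → taut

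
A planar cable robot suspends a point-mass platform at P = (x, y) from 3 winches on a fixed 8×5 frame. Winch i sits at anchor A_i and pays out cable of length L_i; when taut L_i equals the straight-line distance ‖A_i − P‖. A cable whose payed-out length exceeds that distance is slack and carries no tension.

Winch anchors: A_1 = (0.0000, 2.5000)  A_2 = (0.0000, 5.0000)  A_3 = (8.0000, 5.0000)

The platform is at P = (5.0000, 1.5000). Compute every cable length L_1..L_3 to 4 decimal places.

(5.0990, 6.1033, 4.6098)

cable 1: Δx=-5.0000, Δy=1.0000; L_1 = √(Δx²+Δy²) = 5.0990
cable 2: Δx=-5.0000, Δy=3.5000; L_2 = √(Δx²+Δy²) = 6.1033
cable 3: Δx=3.0000, Δy=3.5000; L_3 = √(Δx²+Δy²) = 4.6098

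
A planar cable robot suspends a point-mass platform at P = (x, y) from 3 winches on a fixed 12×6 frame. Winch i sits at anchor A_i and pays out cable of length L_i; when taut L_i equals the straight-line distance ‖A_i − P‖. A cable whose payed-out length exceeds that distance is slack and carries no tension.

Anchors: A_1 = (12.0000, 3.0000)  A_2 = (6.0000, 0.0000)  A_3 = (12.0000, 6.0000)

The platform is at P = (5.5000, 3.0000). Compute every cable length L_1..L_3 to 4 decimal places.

L_1: Δ = A_1−P = (6.5000, 0.0000) → ‖Δ‖ = √42.2500 = 6.5000
L_2: Δ = A_2−P = (0.5000, -3.0000) → ‖Δ‖ = √9.2500 = 3.0414
L_3: Δ = A_3−P = (6.5000, 3.0000) → ‖Δ‖ = √51.2500 = 7.1589

(6.5000, 3.0414, 7.1589)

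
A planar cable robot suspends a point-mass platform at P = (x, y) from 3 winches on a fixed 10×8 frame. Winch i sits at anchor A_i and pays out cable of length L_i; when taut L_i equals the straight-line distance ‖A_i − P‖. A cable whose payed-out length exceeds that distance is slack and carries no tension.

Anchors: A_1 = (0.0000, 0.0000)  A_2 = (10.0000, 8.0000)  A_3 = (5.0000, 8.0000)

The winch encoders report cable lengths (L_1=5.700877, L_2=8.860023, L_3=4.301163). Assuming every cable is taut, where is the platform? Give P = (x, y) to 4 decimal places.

(1.5000, 5.5000)

expand ‖A_i−P‖²=L_i² and subtract eq 1 (k_i ≔ ‖A_i‖²−L_i²)
k_1 = 0.0000+0.0000−32.5000 = -32.5000
eq1−eq2 → [-20.0000  -16.0000]·P = -118.0000
eq1−eq3 → [-10.0000  -16.0000]·P = -103.0000
2×2 solve → P = (1.5000, 5.5000)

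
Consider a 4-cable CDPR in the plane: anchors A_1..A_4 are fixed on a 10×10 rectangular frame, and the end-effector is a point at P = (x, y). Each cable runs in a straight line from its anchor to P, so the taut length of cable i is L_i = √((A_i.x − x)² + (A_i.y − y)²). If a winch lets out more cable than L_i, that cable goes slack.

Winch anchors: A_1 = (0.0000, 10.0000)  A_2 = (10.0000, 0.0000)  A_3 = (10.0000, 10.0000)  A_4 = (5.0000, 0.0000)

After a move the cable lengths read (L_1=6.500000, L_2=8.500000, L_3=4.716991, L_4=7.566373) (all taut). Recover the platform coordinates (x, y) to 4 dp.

(6.0000, 7.5000)

expand ‖A_i−P‖²=L_i² and subtract eq 1 (k_i ≔ ‖A_i‖²−L_i²)
k_1 = 0.0000+100.0000−42.2500 = 57.7500
eq1−eq2 → [-20.0000  20.0000]·P = 30.0000
eq1−eq3 → [-20.0000  0.0000]·P = -120.0000
eq1−eq4 → [-10.0000  20.0000]·P = 90.0000
2×2 solve → P = (6.0000, 7.5000)
check cable 4: ‖A_4−P‖² = 57.2500 ≈ L_4² = 57.2500 ✓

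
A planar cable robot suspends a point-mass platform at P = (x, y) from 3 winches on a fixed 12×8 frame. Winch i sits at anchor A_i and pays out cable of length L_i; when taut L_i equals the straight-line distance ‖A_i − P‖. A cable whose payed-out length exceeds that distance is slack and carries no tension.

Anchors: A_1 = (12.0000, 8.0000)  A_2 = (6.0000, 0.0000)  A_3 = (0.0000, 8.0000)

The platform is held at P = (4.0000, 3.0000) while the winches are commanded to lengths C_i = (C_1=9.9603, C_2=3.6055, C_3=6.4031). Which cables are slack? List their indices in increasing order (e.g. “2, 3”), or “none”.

1

i=1: geometric 9.4340 vs commanded 9.9603 ⇒ slack
i=2: geometric 3.6056 vs commanded 3.6055 ⇒ taut
i=3: geometric 6.4031 vs commanded 6.4031 ⇒ taut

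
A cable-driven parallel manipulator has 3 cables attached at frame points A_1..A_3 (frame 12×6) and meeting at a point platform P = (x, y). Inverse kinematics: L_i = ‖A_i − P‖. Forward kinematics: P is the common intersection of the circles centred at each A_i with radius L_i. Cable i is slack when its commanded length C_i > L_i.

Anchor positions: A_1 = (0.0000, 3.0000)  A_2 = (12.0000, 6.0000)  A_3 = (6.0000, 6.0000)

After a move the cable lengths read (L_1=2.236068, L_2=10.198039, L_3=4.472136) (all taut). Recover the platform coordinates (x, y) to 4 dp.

expand ‖A_i−P‖²=L_i² and subtract eq 1 (c_i ≔ ‖A_i‖²−L_i²)
c_1 = 0.0000+9.0000−5.0000 = 4.0000
eq1−eq2 → [-24.0000  -6.0000]·P = -72.0000
eq1−eq3 → [-12.0000  -6.0000]·P = -48.0000
2×2 solve → P = (2.0000, 4.0000)

(2.0000, 4.0000)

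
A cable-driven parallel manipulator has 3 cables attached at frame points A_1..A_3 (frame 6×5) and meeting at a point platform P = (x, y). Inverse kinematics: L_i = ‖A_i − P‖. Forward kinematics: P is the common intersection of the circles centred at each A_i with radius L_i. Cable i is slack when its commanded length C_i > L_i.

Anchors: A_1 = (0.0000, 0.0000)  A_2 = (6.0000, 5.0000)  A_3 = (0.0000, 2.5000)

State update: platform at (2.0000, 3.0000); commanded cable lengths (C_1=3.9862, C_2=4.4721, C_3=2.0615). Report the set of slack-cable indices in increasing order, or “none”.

cable 1: √((-2.0000)²+(-3.0000)²)=3.6056, C_1=3.9862: slack
cable 2: √((4.0000)²+(2.0000)²)=4.4721, C_2=4.4721: taut
cable 3: √((-2.0000)²+(-0.5000)²)=2.0616, C_3=2.0615: taut

1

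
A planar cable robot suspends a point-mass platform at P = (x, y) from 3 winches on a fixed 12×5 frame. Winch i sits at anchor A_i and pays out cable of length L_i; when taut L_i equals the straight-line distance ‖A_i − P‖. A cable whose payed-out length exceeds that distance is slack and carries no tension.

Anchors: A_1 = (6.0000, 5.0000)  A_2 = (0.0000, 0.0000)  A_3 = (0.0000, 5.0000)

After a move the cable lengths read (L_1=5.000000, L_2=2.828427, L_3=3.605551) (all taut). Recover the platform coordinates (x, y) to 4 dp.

(2.0000, 2.0000)

circle eqns → linear via eq_j − eq_1; set c_j = A_j·A_j − L_j²
c_1 = 36.0000+25.0000−25.0000 = 36.0000
12.0000·x + 10.0000·y = c_1−c_2 = 44.0000
12.0000·x + 0.0000·y = c_1−c_3 = 24.0000
solve first two rows → x=2.0000, y=2.0000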